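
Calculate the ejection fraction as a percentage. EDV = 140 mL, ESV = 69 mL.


SV = EDV - ESV = 140 - 69 = 71 mL
EF = SV/EDV * 100 = 71/140 * 100
EF = 50.71%


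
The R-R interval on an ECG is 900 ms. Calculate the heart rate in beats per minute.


HR = 60 / RR_interval(s)
RR = 900 ms = 0.9 s
HR = 60 / 0.9 = 66.67 bpm


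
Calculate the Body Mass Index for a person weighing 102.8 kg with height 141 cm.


BMI = weight / height^2
height = 141 cm = 1.41 m
BMI = 102.8 / 1.41^2
BMI = 51.71 kg/m^2


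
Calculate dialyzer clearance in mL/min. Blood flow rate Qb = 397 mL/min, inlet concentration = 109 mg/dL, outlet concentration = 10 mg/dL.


K = Qb * (Cb_in - Cb_out) / Cb_in
K = 397 * (109 - 10) / 109
K = 360.6 mL/min


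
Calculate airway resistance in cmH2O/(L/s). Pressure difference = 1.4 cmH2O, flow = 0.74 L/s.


R = dP / flow
R = 1.4 / 0.74
R = 1.892 cmH2O/(L/s)


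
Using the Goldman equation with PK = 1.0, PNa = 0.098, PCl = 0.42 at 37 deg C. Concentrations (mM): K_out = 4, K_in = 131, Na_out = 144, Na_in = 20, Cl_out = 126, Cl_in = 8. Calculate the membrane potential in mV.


Vm = (RT/F)*ln((PK*Ko + PNa*Nao + PCl*Cli)/(PK*Ki + PNa*Nai + PCl*Clo))
Numer = 21.472, Denom = 185.88
Vm = -57.68 mV


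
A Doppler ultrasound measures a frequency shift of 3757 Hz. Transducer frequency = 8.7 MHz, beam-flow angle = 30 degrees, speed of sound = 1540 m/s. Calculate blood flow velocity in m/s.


v = fd * c / (2 * f0 * cos(theta))
v = 3757 * 1540 / (2 * 8.7000e+06 * cos(30))
v = 0.384 m/s


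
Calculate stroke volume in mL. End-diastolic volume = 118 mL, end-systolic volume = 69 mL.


SV = EDV - ESV
SV = 118 - 69
SV = 49 mL


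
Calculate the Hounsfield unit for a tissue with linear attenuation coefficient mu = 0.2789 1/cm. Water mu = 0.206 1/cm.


HU = ((mu_tissue - mu_water) / mu_water) * 1000
HU = ((0.2789 - 0.206) / 0.206) * 1000
HU = 353.9


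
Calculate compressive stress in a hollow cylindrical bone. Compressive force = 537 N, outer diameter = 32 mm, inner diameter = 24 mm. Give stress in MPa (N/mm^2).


A = pi*(r_o^2 - r_i^2)
r_o = 16 mm, r_i = 12 mm
A = 351.858 mm^2
sigma = F/A = 537 / 351.858
sigma = 1.526 MPa


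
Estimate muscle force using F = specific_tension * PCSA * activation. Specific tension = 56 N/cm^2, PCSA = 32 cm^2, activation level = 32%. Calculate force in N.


F = sigma * PCSA * activation
F = 56 * 32 * 0.32
F = 573.4 N


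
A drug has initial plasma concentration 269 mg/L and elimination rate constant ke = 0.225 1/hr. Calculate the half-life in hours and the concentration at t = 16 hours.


t_half = ln(2) / ke = 0.693147 / 0.225 = 3.081 hr
C(t) = C0 * exp(-ke*t) = 269 * exp(-0.225*16)
C(16) = 7.35 mg/L


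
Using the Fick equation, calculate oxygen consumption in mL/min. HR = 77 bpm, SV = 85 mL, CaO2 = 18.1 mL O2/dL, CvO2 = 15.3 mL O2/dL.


CO = HR*SV = 77*85/1000 = 6.545 L/min
a-v O2 diff = 18.1 - 15.3 = 2.8 mL/dL
VO2 = CO * (CaO2-CvO2) * 10 dL/L
VO2 = 6.545 * 2.8 * 10
VO2 = 183.3 mL/min


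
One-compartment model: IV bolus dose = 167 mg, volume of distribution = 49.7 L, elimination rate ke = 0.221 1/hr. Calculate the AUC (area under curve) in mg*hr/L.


C0 = Dose/Vd = 167/49.7 = 3.36016 mg/L
AUC = C0/ke = 3.36016/0.221
AUC = 15.2 mg*hr/L


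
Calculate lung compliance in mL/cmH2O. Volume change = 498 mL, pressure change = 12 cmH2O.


C = dV / dP
C = 498 / 12
C = 41.5 mL/cmH2O


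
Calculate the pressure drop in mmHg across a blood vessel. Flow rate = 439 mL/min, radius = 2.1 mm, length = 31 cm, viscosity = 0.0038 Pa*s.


dP = 8*mu*L*Q / (pi*r^4)
Q = 439 mL/min = 7.31667e-06 m^3/s
dP = 1128.55 Pa = 1128.55 / 133.322 mmHg = 8.465 mmHg


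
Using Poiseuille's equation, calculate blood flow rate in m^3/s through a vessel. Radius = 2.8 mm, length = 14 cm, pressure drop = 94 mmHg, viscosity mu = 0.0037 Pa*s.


Q = pi*r^4*dP / (8*mu*L)
r = 0.0028 m, L = 0.14 m
dP = 94 mmHg = 12532.268 Pa
Q = 5.8397e-04 m^3/s


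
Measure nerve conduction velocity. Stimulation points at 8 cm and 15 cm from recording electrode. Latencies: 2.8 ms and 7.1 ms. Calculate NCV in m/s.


Distance = (15 - 8) / 100 = 0.07 m
dt = (7.1 - 2.8) / 1000 = 0.0043 s
NCV = dist / dt = 16.28 m/s


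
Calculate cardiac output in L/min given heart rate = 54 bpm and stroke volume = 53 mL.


CO = HR * SV
CO = 54 * 53 / 1000
CO = 2.862 L/min


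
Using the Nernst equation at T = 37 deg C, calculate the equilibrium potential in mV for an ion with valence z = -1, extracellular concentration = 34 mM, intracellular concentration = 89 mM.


E = (RT/(zF)) * ln(C_out/C_in)
T = 37 + 273.15 = 310.15 K
E = (8.314 * 310.15 / (-1 * 96485)) * ln(34/89)
E = 25.72 mV


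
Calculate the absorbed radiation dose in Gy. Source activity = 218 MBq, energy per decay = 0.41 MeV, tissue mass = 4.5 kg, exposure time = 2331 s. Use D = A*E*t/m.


A = 218 MBq = 2.1800e+08 Bq
E = 0.41 MeV = 6.5682e-14 J
D = A*E*t/m = 2.1800e+08*6.5682e-14*2331/4.5
D = 0.007417 Gy


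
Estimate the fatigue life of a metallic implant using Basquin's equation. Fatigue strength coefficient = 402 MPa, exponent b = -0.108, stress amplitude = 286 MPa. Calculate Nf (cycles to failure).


sigma_a = sigma_f' * (2Nf)^b
2Nf = (sigma_a/sigma_f')^(1/b)
2Nf = (286/402)^(1/-0.108)
2Nf = 23.392372
Nf = 11.7


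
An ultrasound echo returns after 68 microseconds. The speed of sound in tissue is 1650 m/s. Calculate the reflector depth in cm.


depth = c * t / 2
t = 68 us = 6.8000e-05 s
depth = 1650 * 6.8000e-05 / 2
depth = 0.0561 m = 5.61 cm


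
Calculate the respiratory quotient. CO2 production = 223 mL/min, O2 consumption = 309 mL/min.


RQ = VCO2 / VO2
RQ = 223 / 309
RQ = 0.7217


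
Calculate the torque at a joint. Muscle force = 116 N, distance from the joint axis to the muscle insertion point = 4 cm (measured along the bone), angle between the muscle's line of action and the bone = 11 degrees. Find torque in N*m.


Torque = F * d * sin(theta)   (moment arm = d*sin(theta))
d = 4 cm = 0.04 m
Torque = 116 * 0.04 * sin(11)
Torque = 0.8854 N*m


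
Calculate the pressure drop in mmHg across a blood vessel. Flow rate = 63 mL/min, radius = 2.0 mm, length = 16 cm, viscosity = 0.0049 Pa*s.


dP = 8*mu*L*Q / (pi*r^4)
Q = 63 mL/min = 1.05e-06 m^3/s
dP = 131.016 Pa = 131.016 / 133.322 mmHg = 0.9827 mmHg


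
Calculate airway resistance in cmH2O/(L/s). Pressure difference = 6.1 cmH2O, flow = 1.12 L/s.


R = dP / flow
R = 6.1 / 1.12
R = 5.446 cmH2O/(L/s)


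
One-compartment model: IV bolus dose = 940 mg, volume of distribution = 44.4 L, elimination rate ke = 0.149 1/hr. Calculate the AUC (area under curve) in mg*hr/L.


C0 = Dose/Vd = 940/44.4 = 21.1712 mg/L
AUC = C0/ke = 21.1712/0.149
AUC = 142.1 mg*hr/L


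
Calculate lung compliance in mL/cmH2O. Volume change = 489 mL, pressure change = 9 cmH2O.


C = dV / dP
C = 489 / 9
C = 54.33 mL/cmH2O


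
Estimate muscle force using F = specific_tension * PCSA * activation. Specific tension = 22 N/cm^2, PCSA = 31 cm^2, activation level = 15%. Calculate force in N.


F = sigma * PCSA * activation
F = 22 * 31 * 0.15
F = 102.3 N


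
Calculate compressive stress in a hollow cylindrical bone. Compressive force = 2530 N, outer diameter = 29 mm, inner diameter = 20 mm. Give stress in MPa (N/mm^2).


A = pi*(r_o^2 - r_i^2)
r_o = 14.5 mm, r_i = 10 mm
A = 346.361 mm^2
sigma = F/A = 2530 / 346.361
sigma = 7.305 MPa


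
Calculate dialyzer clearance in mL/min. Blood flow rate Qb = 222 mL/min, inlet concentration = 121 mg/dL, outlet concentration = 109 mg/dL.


K = Qb * (Cb_in - Cb_out) / Cb_in
K = 222 * (121 - 109) / 121
K = 22.02 mL/min


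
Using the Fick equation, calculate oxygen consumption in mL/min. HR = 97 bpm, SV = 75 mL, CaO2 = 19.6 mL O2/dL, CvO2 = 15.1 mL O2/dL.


CO = HR*SV = 97*75/1000 = 7.275 L/min
a-v O2 diff = 19.6 - 15.1 = 4.5 mL/dL
VO2 = CO * (CaO2-CvO2) * 10 dL/L
VO2 = 7.275 * 4.5 * 10
VO2 = 327.4 mL/min


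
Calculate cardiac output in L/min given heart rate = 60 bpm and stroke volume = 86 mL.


CO = HR * SV
CO = 60 * 86 / 1000
CO = 5.16 L/min


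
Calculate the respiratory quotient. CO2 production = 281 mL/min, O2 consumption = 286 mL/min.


RQ = VCO2 / VO2
RQ = 281 / 286
RQ = 0.9825


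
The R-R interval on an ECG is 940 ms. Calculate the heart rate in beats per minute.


HR = 60 / RR_interval(s)
RR = 940 ms = 0.94 s
HR = 60 / 0.94 = 63.83 bpm


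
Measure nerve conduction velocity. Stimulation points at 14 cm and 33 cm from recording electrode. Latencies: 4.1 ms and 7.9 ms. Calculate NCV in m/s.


Distance = (33 - 14) / 100 = 0.19 m
dt = (7.9 - 4.1) / 1000 = 0.0038 s
NCV = dist / dt = 50 m/s


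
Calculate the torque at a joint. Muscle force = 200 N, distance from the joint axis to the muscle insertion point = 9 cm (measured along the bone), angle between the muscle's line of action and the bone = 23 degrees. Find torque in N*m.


Torque = F * d * sin(theta)   (moment arm = d*sin(theta))
d = 9 cm = 0.09 m
Torque = 200 * 0.09 * sin(23)
Torque = 7.033 N*m


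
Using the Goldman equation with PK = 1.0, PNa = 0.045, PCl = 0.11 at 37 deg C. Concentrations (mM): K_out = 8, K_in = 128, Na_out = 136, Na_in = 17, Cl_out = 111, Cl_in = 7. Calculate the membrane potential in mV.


Vm = (RT/F)*ln((PK*Ko + PNa*Nao + PCl*Cli)/(PK*Ki + PNa*Nai + PCl*Clo))
Numer = 14.89, Denom = 140.975
Vm = -60.08 mV


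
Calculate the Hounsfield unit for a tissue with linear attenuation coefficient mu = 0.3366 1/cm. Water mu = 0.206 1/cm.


HU = ((mu_tissue - mu_water) / mu_water) * 1000
HU = ((0.3366 - 0.206) / 0.206) * 1000
HU = 634


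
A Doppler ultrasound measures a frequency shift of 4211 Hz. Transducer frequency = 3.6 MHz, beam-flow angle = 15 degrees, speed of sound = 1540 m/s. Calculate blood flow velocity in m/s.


v = fd * c / (2 * f0 * cos(theta))
v = 4211 * 1540 / (2 * 3.6000e+06 * cos(15))
v = 0.9325 m/s


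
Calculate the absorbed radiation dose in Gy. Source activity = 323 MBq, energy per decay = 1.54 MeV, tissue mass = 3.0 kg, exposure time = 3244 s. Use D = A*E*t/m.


A = 323 MBq = 3.2300e+08 Bq
E = 1.54 MeV = 2.46708e-13 J
D = A*E*t/m = 3.2300e+08*2.46708e-13*3244/3.0
D = 0.08617 Gy


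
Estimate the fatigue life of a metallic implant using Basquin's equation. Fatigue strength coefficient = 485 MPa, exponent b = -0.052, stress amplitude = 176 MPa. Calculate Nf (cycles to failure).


sigma_a = sigma_f' * (2Nf)^b
2Nf = (sigma_a/sigma_f')^(1/b)
2Nf = (176/485)^(1/-0.052)
2Nf = 2.9237731e+08
Nf = 1.4619e+08


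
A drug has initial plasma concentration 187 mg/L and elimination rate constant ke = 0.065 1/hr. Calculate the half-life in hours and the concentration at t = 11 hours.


t_half = ln(2) / ke = 0.693147 / 0.065 = 10.66 hr
C(t) = C0 * exp(-ke*t) = 187 * exp(-0.065*11)
C(11) = 91.48 mg/L


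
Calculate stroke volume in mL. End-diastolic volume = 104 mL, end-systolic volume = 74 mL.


SV = EDV - ESV
SV = 104 - 74
SV = 30 mL


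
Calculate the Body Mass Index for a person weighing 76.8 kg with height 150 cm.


BMI = weight / height^2
height = 150 cm = 1.5 m
BMI = 76.8 / 1.5^2
BMI = 34.13 kg/m^2


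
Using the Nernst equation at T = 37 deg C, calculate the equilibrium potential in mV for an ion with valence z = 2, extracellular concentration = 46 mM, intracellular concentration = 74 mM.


E = (RT/(zF)) * ln(C_out/C_in)
T = 37 + 273.15 = 310.15 K
E = (8.314 * 310.15 / (2 * 96485)) * ln(46/74)
E = -6.353 mV


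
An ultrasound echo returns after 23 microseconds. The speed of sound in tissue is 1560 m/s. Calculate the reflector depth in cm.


depth = c * t / 2
t = 23 us = 2.3000e-05 s
depth = 1560 * 2.3000e-05 / 2
depth = 0.01794 m = 1.794 cm


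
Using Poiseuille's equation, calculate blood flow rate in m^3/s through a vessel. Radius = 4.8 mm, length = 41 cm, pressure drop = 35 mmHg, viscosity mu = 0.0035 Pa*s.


Q = pi*r^4*dP / (8*mu*L)
r = 0.0048 m, L = 0.41 m
dP = 35 mmHg = 4666.27 Pa
Q = 6.7786e-04 m^3/s


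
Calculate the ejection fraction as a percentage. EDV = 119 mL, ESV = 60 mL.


SV = EDV - ESV = 119 - 60 = 59 mL
EF = SV/EDV * 100 = 59/119 * 100
EF = 49.58%


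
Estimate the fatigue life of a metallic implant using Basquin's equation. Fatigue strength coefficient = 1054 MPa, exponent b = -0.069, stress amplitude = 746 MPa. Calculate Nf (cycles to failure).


sigma_a = sigma_f' * (2Nf)^b
2Nf = (sigma_a/sigma_f')^(1/b)
2Nf = (746/1054)^(1/-0.069)
2Nf = 149.75736
Nf = 74.88


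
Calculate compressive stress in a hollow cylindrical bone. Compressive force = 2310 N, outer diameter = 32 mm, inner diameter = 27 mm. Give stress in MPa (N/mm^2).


A = pi*(r_o^2 - r_i^2)
r_o = 16 mm, r_i = 13.5 mm
A = 231.692 mm^2
sigma = F/A = 2310 / 231.692
sigma = 9.97 MPa


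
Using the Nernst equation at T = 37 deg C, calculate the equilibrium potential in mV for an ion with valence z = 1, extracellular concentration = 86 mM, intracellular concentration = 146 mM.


E = (RT/(zF)) * ln(C_out/C_in)
T = 37 + 273.15 = 310.15 K
E = (8.314 * 310.15 / (1 * 96485)) * ln(86/146)
E = -14.14 mV


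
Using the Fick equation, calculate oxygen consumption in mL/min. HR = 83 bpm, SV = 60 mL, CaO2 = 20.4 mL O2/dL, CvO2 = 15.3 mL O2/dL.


CO = HR*SV = 83*60/1000 = 4.98 L/min
a-v O2 diff = 20.4 - 15.3 = 5.1 mL/dL
VO2 = CO * (CaO2-CvO2) * 10 dL/L
VO2 = 4.98 * 5.1 * 10
VO2 = 254 mL/min


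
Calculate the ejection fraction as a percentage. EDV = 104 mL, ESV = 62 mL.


SV = EDV - ESV = 104 - 62 = 42 mL
EF = SV/EDV * 100 = 42/104 * 100
EF = 40.38%


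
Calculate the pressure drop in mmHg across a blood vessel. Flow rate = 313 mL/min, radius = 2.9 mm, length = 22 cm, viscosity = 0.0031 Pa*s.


dP = 8*mu*L*Q / (pi*r^4)
Q = 313 mL/min = 5.21667e-06 m^3/s
dP = 128.093 Pa = 128.093 / 133.322 mmHg = 0.9608 mmHg


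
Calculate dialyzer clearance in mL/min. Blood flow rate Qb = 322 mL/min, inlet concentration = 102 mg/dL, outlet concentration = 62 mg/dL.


K = Qb * (Cb_in - Cb_out) / Cb_in
K = 322 * (102 - 62) / 102
K = 126.3 mL/min


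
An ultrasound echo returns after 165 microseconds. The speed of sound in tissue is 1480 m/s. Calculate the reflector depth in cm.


depth = c * t / 2
t = 165 us = 1.6500e-04 s
depth = 1480 * 1.6500e-04 / 2
depth = 0.1221 m = 12.21 cm


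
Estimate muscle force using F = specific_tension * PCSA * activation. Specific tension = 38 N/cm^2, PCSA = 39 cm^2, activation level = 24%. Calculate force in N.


F = sigma * PCSA * activation
F = 38 * 39 * 0.24
F = 355.7 N


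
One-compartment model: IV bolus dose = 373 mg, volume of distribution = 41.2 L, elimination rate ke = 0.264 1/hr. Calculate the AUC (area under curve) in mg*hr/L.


C0 = Dose/Vd = 373/41.2 = 9.0534 mg/L
AUC = C0/ke = 9.0534/0.264
AUC = 34.29 mg*hr/L


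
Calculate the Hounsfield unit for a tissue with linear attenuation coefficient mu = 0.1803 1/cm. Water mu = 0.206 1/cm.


HU = ((mu_tissue - mu_water) / mu_water) * 1000
HU = ((0.1803 - 0.206) / 0.206) * 1000
HU = -124.8


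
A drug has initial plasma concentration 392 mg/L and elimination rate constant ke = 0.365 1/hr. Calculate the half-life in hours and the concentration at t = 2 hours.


t_half = ln(2) / ke = 0.693147 / 0.365 = 1.899 hr
C(t) = C0 * exp(-ke*t) = 392 * exp(-0.365*2)
C(2) = 188.9 mg/L


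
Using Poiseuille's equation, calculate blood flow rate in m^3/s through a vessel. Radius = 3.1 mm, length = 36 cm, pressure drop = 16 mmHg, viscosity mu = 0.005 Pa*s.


Q = pi*r^4*dP / (8*mu*L)
r = 0.0031 m, L = 0.36 m
dP = 16 mmHg = 2133.152 Pa
Q = 4.2979e-05 m^3/s


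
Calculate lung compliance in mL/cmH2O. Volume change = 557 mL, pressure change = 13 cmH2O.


C = dV / dP
C = 557 / 13
C = 42.85 mL/cmH2O


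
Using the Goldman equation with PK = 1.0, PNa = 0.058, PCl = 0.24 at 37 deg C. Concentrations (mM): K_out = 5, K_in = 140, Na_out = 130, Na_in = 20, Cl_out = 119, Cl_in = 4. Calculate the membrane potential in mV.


Vm = (RT/F)*ln((PK*Ko + PNa*Nao + PCl*Cli)/(PK*Ki + PNa*Nai + PCl*Clo))
Numer = 13.5, Denom = 169.72
Vm = -67.65 mV


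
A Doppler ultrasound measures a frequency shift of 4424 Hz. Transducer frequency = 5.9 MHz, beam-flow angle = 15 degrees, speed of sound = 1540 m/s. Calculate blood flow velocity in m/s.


v = fd * c / (2 * f0 * cos(theta))
v = 4424 * 1540 / (2 * 5.9000e+06 * cos(15))
v = 0.5977 m/s


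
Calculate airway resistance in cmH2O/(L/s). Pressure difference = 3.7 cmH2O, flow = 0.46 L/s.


R = dP / flow
R = 3.7 / 0.46
R = 8.043 cmH2O/(L/s)


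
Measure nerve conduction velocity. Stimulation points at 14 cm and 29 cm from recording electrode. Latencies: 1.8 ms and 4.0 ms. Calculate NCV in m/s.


Distance = (29 - 14) / 100 = 0.15 m
dt = (4.0 - 1.8) / 1000 = 0.0022 s
NCV = dist / dt = 68.18 m/s


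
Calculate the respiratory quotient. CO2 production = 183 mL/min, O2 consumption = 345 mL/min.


RQ = VCO2 / VO2
RQ = 183 / 345
RQ = 0.5304


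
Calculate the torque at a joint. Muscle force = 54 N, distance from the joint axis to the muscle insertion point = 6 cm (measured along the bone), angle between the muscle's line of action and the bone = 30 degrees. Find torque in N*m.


Torque = F * d * sin(theta)   (moment arm = d*sin(theta))
d = 6 cm = 0.06 m
Torque = 54 * 0.06 * sin(30)
Torque = 1.62 N*m


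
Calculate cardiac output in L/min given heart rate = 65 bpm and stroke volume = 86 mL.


CO = HR * SV
CO = 65 * 86 / 1000
CO = 5.59 L/min


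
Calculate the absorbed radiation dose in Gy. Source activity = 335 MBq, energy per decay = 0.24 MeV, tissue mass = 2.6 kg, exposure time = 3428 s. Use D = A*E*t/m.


A = 335 MBq = 3.3500e+08 Bq
E = 0.24 MeV = 3.8448e-14 J
D = A*E*t/m = 3.3500e+08*3.8448e-14*3428/2.6
D = 0.01698 Gy


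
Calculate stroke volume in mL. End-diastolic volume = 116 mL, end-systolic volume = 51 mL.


SV = EDV - ESV
SV = 116 - 51
SV = 65 mL


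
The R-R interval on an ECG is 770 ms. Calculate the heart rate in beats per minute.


HR = 60 / RR_interval(s)
RR = 770 ms = 0.77 s
HR = 60 / 0.77 = 77.92 bpm


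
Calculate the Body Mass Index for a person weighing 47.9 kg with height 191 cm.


BMI = weight / height^2
height = 191 cm = 1.91 m
BMI = 47.9 / 1.91^2
BMI = 13.13 kg/m^2


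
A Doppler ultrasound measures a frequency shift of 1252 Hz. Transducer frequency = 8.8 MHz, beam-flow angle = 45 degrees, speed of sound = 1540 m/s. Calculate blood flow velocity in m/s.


v = fd * c / (2 * f0 * cos(theta))
v = 1252 * 1540 / (2 * 8.8000e+06 * cos(45))
v = 0.1549 m/s


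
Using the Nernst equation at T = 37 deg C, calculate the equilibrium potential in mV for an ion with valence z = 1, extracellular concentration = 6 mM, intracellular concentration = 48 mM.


E = (RT/(zF)) * ln(C_out/C_in)
T = 37 + 273.15 = 310.15 K
E = (8.314 * 310.15 / (1 * 96485)) * ln(6/48)
E = -55.57 mV


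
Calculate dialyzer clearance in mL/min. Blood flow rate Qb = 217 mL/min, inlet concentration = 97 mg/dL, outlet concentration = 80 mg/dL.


K = Qb * (Cb_in - Cb_out) / Cb_in
K = 217 * (97 - 80) / 97
K = 38.03 mL/min


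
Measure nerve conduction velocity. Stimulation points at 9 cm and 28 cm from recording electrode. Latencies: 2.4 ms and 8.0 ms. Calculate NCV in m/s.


Distance = (28 - 9) / 100 = 0.19 m
dt = (8.0 - 2.4) / 1000 = 0.0056 s
NCV = dist / dt = 33.93 m/s


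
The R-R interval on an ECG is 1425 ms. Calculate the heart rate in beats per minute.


HR = 60 / RR_interval(s)
RR = 1425 ms = 1.425 s
HR = 60 / 1.425 = 42.11 bpm


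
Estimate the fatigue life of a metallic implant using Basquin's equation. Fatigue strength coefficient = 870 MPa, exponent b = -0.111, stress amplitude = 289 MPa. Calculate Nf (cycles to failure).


sigma_a = sigma_f' * (2Nf)^b
2Nf = (sigma_a/sigma_f')^(1/b)
2Nf = (289/870)^(1/-0.111)
2Nf = 20507.116
Nf = 1.025e+04


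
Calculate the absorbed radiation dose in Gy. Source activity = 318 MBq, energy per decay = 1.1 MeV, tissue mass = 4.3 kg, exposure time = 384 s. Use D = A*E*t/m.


A = 318 MBq = 3.1800e+08 Bq
E = 1.1 MeV = 1.7622e-13 J
D = A*E*t/m = 3.1800e+08*1.7622e-13*384/4.3
D = 0.005004 Gy


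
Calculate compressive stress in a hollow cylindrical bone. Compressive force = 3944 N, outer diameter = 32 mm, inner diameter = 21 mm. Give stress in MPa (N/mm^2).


A = pi*(r_o^2 - r_i^2)
r_o = 16 mm, r_i = 10.5 mm
A = 457.887 mm^2
sigma = F/A = 3944 / 457.887
sigma = 8.613 MPa


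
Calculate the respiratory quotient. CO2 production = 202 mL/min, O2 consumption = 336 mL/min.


RQ = VCO2 / VO2
RQ = 202 / 336
RQ = 0.6012


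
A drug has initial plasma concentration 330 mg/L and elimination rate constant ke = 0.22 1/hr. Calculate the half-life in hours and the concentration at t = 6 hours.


t_half = ln(2) / ke = 0.693147 / 0.22 = 3.151 hr
C(t) = C0 * exp(-ke*t) = 330 * exp(-0.22*6)
C(6) = 88.15 mg/L


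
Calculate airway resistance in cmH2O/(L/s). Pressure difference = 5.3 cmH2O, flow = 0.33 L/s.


R = dP / flow
R = 5.3 / 0.33
R = 16.06 cmH2O/(L/s)


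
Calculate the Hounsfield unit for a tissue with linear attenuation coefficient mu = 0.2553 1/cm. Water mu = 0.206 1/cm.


HU = ((mu_tissue - mu_water) / mu_water) * 1000
HU = ((0.2553 - 0.206) / 0.206) * 1000
HU = 239.3


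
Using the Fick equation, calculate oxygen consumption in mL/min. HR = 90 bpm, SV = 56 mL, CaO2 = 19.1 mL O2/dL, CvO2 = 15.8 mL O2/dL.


CO = HR*SV = 90*56/1000 = 5.04 L/min
a-v O2 diff = 19.1 - 15.8 = 3.3 mL/dL
VO2 = CO * (CaO2-CvO2) * 10 dL/L
VO2 = 5.04 * 3.3 * 10
VO2 = 166.3 mL/min


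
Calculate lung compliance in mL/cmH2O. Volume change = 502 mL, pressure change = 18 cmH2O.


C = dV / dP
C = 502 / 18
C = 27.89 mL/cmH2O


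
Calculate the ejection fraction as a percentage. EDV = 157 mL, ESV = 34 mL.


SV = EDV - ESV = 157 - 34 = 123 mL
EF = SV/EDV * 100 = 123/157 * 100
EF = 78.34%


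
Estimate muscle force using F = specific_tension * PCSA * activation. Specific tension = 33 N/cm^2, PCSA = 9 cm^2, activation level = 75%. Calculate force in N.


F = sigma * PCSA * activation
F = 33 * 9 * 0.75
F = 222.8 N


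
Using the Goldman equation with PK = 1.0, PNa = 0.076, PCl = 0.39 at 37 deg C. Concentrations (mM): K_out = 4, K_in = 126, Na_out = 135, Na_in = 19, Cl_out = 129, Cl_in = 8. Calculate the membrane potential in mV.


Vm = (RT/F)*ln((PK*Ko + PNa*Nao + PCl*Cli)/(PK*Ki + PNa*Nai + PCl*Clo))
Numer = 17.38, Denom = 177.754
Vm = -62.14 mV


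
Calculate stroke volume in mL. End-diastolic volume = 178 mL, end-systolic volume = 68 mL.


SV = EDV - ESV
SV = 178 - 68
SV = 110 mL


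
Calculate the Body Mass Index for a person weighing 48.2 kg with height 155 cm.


BMI = weight / height^2
height = 155 cm = 1.55 m
BMI = 48.2 / 1.55^2
BMI = 20.06 kg/m^2


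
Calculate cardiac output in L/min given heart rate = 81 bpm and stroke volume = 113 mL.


CO = HR * SV
CO = 81 * 113 / 1000
CO = 9.153 L/min


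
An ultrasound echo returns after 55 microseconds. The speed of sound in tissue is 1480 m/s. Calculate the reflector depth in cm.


depth = c * t / 2
t = 55 us = 5.5000e-05 s
depth = 1480 * 5.5000e-05 / 2
depth = 0.0407 m = 4.07 cm


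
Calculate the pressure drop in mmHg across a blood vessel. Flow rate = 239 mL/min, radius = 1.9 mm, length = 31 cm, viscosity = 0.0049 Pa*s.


dP = 8*mu*L*Q / (pi*r^4)
Q = 239 mL/min = 3.98333e-06 m^3/s
dP = 1182.31 Pa = 1182.31 / 133.322 mmHg = 8.868 mmHg


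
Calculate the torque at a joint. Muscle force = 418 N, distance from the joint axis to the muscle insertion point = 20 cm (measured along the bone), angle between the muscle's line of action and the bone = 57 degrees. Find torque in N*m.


Torque = F * d * sin(theta)   (moment arm = d*sin(theta))
d = 20 cm = 0.2 m
Torque = 418 * 0.2 * sin(57)
Torque = 70.11 N*m


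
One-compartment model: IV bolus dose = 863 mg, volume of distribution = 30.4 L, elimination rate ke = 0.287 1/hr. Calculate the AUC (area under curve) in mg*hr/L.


C0 = Dose/Vd = 863/30.4 = 28.3882 mg/L
AUC = C0/ke = 28.3882/0.287
AUC = 98.91 mg*hr/L


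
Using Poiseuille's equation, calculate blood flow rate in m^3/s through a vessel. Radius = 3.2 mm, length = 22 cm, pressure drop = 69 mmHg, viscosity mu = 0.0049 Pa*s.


Q = pi*r^4*dP / (8*mu*L)
r = 0.0032 m, L = 0.22 m
dP = 69 mmHg = 9199.218 Pa
Q = 3.5139e-04 m^3/s


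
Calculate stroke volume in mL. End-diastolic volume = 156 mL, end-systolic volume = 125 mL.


SV = EDV - ESV
SV = 156 - 125
SV = 31 mL


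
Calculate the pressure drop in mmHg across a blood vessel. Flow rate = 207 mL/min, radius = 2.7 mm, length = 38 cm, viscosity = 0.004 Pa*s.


dP = 8*mu*L*Q / (pi*r^4)
Q = 207 mL/min = 3.45e-06 m^3/s
dP = 251.274 Pa = 251.274 / 133.322 mmHg = 1.885 mmHg


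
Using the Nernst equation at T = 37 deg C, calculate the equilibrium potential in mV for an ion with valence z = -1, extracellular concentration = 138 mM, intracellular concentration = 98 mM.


E = (RT/(zF)) * ln(C_out/C_in)
T = 37 + 273.15 = 310.15 K
E = (8.314 * 310.15 / (-1 * 96485)) * ln(138/98)
E = -9.148 mV


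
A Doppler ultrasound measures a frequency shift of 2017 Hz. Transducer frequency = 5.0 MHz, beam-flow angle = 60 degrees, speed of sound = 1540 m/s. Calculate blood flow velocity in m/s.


v = fd * c / (2 * f0 * cos(theta))
v = 2017 * 1540 / (2 * 5.0000e+06 * cos(60))
v = 0.6212 m/s


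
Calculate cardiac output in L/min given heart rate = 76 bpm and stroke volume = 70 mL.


CO = HR * SV
CO = 76 * 70 / 1000
CO = 5.32 L/min


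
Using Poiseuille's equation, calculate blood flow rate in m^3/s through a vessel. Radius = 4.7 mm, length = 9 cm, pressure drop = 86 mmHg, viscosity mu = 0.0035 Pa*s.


Q = pi*r^4*dP / (8*mu*L)
r = 0.0047 m, L = 0.09 m
dP = 86 mmHg = 11465.692 Pa
Q = 0.006975 m^3/s


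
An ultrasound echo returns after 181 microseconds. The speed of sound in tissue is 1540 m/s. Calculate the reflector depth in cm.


depth = c * t / 2
t = 181 us = 1.8100e-04 s
depth = 1540 * 1.8100e-04 / 2
depth = 0.13937 m = 13.937 cm


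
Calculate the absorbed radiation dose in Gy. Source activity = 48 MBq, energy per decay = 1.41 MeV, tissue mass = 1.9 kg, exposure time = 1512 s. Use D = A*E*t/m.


A = 48 MBq = 4.8000e+07 Bq
E = 1.41 MeV = 2.25882e-13 J
D = A*E*t/m = 4.8000e+07*2.25882e-13*1512/1.9
D = 0.008628 Gy


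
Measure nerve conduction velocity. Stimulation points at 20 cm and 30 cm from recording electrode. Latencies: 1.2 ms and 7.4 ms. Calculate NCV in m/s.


Distance = (30 - 20) / 100 = 0.1 m
dt = (7.4 - 1.2) / 1000 = 0.0062 s
NCV = dist / dt = 16.13 m/s


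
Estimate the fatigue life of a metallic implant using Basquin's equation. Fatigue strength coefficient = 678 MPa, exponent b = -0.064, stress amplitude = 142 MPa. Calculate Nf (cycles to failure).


sigma_a = sigma_f' * (2Nf)^b
2Nf = (sigma_a/sigma_f')^(1/b)
2Nf = (142/678)^(1/-0.064)
2Nf = 4.0593695e+10
Nf = 2.0297e+10


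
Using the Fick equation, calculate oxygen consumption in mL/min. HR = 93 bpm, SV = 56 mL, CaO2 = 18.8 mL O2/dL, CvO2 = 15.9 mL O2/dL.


CO = HR*SV = 93*56/1000 = 5.208 L/min
a-v O2 diff = 18.8 - 15.9 = 2.9 mL/dL
VO2 = CO * (CaO2-CvO2) * 10 dL/L
VO2 = 5.208 * 2.9 * 10
VO2 = 151 mL/min


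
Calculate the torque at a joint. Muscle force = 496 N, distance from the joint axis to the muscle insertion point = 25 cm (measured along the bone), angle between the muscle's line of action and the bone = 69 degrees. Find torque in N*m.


Torque = F * d * sin(theta)   (moment arm = d*sin(theta))
d = 25 cm = 0.25 m
Torque = 496 * 0.25 * sin(69)
Torque = 115.8 N*m


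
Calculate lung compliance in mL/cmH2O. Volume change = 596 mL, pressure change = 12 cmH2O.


C = dV / dP
C = 596 / 12
C = 49.67 mL/cmH2O


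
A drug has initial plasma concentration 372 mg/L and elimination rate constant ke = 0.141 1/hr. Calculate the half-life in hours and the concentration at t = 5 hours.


t_half = ln(2) / ke = 0.693147 / 0.141 = 4.916 hr
C(t) = C0 * exp(-ke*t) = 372 * exp(-0.141*5)
C(5) = 183.8 mg/L


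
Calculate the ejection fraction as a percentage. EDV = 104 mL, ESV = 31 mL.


SV = EDV - ESV = 104 - 31 = 73 mL
EF = SV/EDV * 100 = 73/104 * 100
EF = 70.19%


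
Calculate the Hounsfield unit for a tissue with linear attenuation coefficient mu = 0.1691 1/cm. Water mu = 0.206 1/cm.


HU = ((mu_tissue - mu_water) / mu_water) * 1000
HU = ((0.1691 - 0.206) / 0.206) * 1000
HU = -179.1


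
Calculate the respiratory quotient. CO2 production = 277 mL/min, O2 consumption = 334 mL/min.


RQ = VCO2 / VO2
RQ = 277 / 334
RQ = 0.8293


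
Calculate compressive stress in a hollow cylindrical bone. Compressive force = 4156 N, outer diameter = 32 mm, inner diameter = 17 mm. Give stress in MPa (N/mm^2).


A = pi*(r_o^2 - r_i^2)
r_o = 16 mm, r_i = 8.5 mm
A = 577.268 mm^2
sigma = F/A = 4156 / 577.268
sigma = 7.199 MPa


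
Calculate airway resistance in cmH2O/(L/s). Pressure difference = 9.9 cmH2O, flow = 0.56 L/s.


R = dP / flow
R = 9.9 / 0.56
R = 17.68 cmH2O/(L/s)


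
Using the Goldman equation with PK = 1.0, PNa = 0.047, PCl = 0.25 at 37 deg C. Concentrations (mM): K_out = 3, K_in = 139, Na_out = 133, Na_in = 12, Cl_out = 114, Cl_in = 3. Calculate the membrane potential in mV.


Vm = (RT/F)*ln((PK*Ko + PNa*Nao + PCl*Cli)/(PK*Ki + PNa*Nai + PCl*Clo))
Numer = 10.001, Denom = 168.064
Vm = -75.41 mV


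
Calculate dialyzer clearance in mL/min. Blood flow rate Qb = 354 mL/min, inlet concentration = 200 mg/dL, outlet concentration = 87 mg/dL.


K = Qb * (Cb_in - Cb_out) / Cb_in
K = 354 * (200 - 87) / 200
K = 200 mL/min


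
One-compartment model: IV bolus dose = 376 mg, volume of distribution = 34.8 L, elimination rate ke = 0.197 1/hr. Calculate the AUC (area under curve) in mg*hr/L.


C0 = Dose/Vd = 376/34.8 = 10.8046 mg/L
AUC = C0/ke = 10.8046/0.197
AUC = 54.85 mg*hr/L


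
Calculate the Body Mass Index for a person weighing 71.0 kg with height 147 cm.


BMI = weight / height^2
height = 147 cm = 1.47 m
BMI = 71.0 / 1.47^2
BMI = 32.86 kg/m^2


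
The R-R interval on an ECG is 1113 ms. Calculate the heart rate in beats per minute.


HR = 60 / RR_interval(s)
RR = 1113 ms = 1.113 s
HR = 60 / 1.113 = 53.91 bpm


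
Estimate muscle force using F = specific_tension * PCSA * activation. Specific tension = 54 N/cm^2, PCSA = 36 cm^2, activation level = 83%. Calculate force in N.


F = sigma * PCSA * activation
F = 54 * 36 * 0.83
F = 1614 N


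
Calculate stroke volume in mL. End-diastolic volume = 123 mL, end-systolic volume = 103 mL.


SV = EDV - ESV
SV = 123 - 103
SV = 20 mL


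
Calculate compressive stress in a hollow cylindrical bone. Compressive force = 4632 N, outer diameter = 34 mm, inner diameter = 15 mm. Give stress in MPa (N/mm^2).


A = pi*(r_o^2 - r_i^2)
r_o = 17 mm, r_i = 7.5 mm
A = 731.206 mm^2
sigma = F/A = 4632 / 731.206
sigma = 6.335 MPa


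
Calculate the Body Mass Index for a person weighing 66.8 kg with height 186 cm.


BMI = weight / height^2
height = 186 cm = 1.86 m
BMI = 66.8 / 1.86^2
BMI = 19.31 kg/m^2


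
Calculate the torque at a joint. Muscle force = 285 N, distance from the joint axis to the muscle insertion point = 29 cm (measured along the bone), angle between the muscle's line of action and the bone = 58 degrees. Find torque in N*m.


Torque = F * d * sin(theta)   (moment arm = d*sin(theta))
d = 29 cm = 0.29 m
Torque = 285 * 0.29 * sin(58)
Torque = 70.09 N*m


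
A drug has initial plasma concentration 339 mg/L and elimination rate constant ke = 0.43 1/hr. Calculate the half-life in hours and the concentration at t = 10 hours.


t_half = ln(2) / ke = 0.693147 / 0.43 = 1.612 hr
C(t) = C0 * exp(-ke*t) = 339 * exp(-0.43*10)
C(10) = 4.6 mg/L


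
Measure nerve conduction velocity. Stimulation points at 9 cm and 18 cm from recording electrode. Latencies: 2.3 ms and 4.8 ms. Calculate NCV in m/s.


Distance = (18 - 9) / 100 = 0.09 m
dt = (4.8 - 2.3) / 1000 = 0.0025 s
NCV = dist / dt = 36 m/s


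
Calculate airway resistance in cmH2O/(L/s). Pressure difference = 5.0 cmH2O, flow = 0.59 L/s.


R = dP / flow
R = 5.0 / 0.59
R = 8.475 cmH2O/(L/s)


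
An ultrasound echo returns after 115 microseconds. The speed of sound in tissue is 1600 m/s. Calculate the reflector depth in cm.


depth = c * t / 2
t = 115 us = 1.1500e-04 s
depth = 1600 * 1.1500e-04 / 2
depth = 0.092 m = 9.2 cm


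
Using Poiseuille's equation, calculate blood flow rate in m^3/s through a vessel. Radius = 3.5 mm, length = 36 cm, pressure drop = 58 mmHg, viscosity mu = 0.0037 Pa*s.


Q = pi*r^4*dP / (8*mu*L)
r = 0.0035 m, L = 0.36 m
dP = 58 mmHg = 7732.676 Pa
Q = 3.4210e-04 m^3/s


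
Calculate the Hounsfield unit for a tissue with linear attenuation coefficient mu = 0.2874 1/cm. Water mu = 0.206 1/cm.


HU = ((mu_tissue - mu_water) / mu_water) * 1000
HU = ((0.2874 - 0.206) / 0.206) * 1000
HU = 395.1


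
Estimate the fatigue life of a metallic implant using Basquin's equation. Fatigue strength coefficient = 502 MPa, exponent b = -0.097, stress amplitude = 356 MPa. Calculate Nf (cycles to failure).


sigma_a = sigma_f' * (2Nf)^b
2Nf = (sigma_a/sigma_f')^(1/b)
2Nf = (356/502)^(1/-0.097)
2Nf = 34.569901
Nf = 17.28


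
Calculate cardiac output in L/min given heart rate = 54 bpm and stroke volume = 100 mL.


CO = HR * SV
CO = 54 * 100 / 1000
CO = 5.4 L/min


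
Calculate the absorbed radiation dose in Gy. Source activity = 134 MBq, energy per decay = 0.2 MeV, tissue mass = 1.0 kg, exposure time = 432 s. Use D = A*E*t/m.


A = 134 MBq = 1.3400e+08 Bq
E = 0.2 MeV = 3.204e-14 J
D = A*E*t/m = 1.3400e+08*3.204e-14*432/1.0
D = 0.001855 Gy


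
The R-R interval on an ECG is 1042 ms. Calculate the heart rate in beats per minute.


HR = 60 / RR_interval(s)
RR = 1042 ms = 1.042 s
HR = 60 / 1.042 = 57.58 bpm


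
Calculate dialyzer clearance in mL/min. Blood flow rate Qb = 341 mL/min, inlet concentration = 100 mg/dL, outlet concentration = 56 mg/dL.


K = Qb * (Cb_in - Cb_out) / Cb_in
K = 341 * (100 - 56) / 100
K = 150 mL/min


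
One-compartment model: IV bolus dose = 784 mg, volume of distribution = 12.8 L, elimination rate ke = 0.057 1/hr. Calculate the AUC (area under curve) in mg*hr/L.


C0 = Dose/Vd = 784/12.8 = 61.25 mg/L
AUC = C0/ke = 61.25/0.057
AUC = 1075 mg*hr/L


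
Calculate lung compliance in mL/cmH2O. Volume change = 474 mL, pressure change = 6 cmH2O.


C = dV / dP
C = 474 / 6
C = 79 mL/cmH2O


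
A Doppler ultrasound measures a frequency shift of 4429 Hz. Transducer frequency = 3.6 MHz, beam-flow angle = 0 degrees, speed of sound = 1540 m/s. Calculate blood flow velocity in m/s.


v = fd * c / (2 * f0 * cos(theta))
v = 4429 * 1540 / (2 * 3.6000e+06 * cos(0))
v = 0.9473 m/s


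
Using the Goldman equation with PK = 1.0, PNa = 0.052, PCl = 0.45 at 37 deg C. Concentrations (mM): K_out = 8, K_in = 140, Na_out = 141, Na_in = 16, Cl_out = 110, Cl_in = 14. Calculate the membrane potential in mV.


Vm = (RT/F)*ln((PK*Ko + PNa*Nao + PCl*Cli)/(PK*Ki + PNa*Nai + PCl*Clo))
Numer = 21.632, Denom = 190.332
Vm = -58.12 mV


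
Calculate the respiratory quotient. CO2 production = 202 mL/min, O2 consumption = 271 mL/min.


RQ = VCO2 / VO2
RQ = 202 / 271
RQ = 0.7454


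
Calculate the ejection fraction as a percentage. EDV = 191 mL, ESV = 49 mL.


SV = EDV - ESV = 191 - 49 = 142 mL
EF = SV/EDV * 100 = 142/191 * 100
EF = 74.35%


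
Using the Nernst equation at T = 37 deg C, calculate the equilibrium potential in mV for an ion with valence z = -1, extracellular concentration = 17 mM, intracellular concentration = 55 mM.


E = (RT/(zF)) * ln(C_out/C_in)
T = 37 + 273.15 = 310.15 K
E = (8.314 * 310.15 / (-1 * 96485)) * ln(17/55)
E = 31.38 mV


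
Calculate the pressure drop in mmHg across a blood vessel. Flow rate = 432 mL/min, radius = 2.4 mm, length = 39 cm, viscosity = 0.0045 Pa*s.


dP = 8*mu*L*Q / (pi*r^4)
Q = 432 mL/min = 7.2e-06 m^3/s
dP = 969.85 Pa = 969.85 / 133.322 mmHg = 7.274 mmHg


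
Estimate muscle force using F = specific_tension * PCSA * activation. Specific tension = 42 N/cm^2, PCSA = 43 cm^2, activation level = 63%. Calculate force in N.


F = sigma * PCSA * activation
F = 42 * 43 * 0.63
F = 1138 N


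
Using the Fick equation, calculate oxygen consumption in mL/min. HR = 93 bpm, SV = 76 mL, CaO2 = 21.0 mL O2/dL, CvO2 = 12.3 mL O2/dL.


CO = HR*SV = 93*76/1000 = 7.068 L/min
a-v O2 diff = 21.0 - 12.3 = 8.7 mL/dL
VO2 = CO * (CaO2-CvO2) * 10 dL/L
VO2 = 7.068 * 8.7 * 10
VO2 = 614.9 mL/min


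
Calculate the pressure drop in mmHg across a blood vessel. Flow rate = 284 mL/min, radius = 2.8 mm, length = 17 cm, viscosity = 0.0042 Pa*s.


dP = 8*mu*L*Q / (pi*r^4)
Q = 284 mL/min = 4.73333e-06 m^3/s
dP = 140.014 Pa = 140.014 / 133.322 mmHg = 1.05 mmHg


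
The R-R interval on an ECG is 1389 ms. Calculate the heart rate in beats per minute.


HR = 60 / RR_interval(s)
RR = 1389 ms = 1.389 s
HR = 60 / 1.389 = 43.2 bpm


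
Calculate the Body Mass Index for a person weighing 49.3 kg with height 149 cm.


BMI = weight / height^2
height = 149 cm = 1.49 m
BMI = 49.3 / 1.49^2
BMI = 22.21 kg/m^2


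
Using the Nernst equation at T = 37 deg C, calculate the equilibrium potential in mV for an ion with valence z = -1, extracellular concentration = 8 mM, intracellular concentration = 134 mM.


E = (RT/(zF)) * ln(C_out/C_in)
T = 37 + 273.15 = 310.15 K
E = (8.314 * 310.15 / (-1 * 96485)) * ln(8/134)
E = 75.32 mV


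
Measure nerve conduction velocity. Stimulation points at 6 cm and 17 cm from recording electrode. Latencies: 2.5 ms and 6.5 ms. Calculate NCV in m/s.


Distance = (17 - 6) / 100 = 0.11 m
dt = (6.5 - 2.5) / 1000 = 0.004 s
NCV = dist / dt = 27.5 m/s


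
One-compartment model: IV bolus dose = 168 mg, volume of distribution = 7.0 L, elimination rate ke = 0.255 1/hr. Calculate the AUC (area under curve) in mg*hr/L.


C0 = Dose/Vd = 168/7.0 = 24 mg/L
AUC = C0/ke = 24/0.255
AUC = 94.12 mg*hr/L


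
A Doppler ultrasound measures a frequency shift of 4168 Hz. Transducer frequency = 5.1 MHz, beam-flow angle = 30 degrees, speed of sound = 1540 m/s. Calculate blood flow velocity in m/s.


v = fd * c / (2 * f0 * cos(theta))
v = 4168 * 1540 / (2 * 5.1000e+06 * cos(30))
v = 0.7266 m/s


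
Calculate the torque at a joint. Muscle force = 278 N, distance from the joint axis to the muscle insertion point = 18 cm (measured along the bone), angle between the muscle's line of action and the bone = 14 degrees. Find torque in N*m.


Torque = F * d * sin(theta)   (moment arm = d*sin(theta))
d = 18 cm = 0.18 m
Torque = 278 * 0.18 * sin(14)
Torque = 12.11 N*m


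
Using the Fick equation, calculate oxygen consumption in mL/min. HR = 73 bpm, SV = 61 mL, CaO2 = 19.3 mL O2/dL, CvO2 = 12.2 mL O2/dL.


CO = HR*SV = 73*61/1000 = 4.453 L/min
a-v O2 diff = 19.3 - 12.2 = 7.1 mL/dL
VO2 = CO * (CaO2-CvO2) * 10 dL/L
VO2 = 4.453 * 7.1 * 10
VO2 = 316.2 mL/min


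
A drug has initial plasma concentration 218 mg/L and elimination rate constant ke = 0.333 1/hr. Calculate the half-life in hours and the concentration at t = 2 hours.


t_half = ln(2) / ke = 0.693147 / 0.333 = 2.082 hr
C(t) = C0 * exp(-ke*t) = 218 * exp(-0.333*2)
C(2) = 112 mg/L


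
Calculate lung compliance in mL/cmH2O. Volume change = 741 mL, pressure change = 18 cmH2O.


C = dV / dP
C = 741 / 18
C = 41.17 mL/cmH2O


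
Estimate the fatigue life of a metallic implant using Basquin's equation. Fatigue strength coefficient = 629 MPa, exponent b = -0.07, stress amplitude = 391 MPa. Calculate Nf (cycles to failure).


sigma_a = sigma_f' * (2Nf)^b
2Nf = (sigma_a/sigma_f')^(1/b)
2Nf = (391/629)^(1/-0.07)
2Nf = 890.48575
Nf = 445.2
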